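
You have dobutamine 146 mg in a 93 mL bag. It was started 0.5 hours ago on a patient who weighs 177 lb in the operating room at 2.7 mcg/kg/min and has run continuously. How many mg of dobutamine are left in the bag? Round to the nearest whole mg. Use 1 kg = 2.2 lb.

Weight = 177 lb ÷ 2.2 lb/kg = 80.45455 kg
Dose = 2.7 mcg/kg/min × 80.45455 kg = 217.2273 mcg/min
217.2273 mcg/min × 60 min/hr = 13033.64 mcg/hr
Concentration = 146 mg ÷ 93 mL = 1.569892 mg/mL = 1569.892 mcg/mL
Rate = 13033.64 mcg/hr ÷ 1569.892 mcg/mL = 8.302248 mL/hr
Volume infused = 8.302248 mL/hr × 0.5 hr = 4.151124 mL
Volume remaining = 93 − 4.151124 = 88.84888 mL
Drug remaining = 88.84888 mL × 1569.892 mcg/mL = 139483.2 mcg = 139.4832 mg

139 mg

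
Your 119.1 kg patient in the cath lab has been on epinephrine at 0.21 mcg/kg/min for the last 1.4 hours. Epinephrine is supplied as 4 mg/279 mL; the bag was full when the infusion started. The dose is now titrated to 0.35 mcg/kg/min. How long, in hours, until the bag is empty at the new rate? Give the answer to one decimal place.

0.8 hours

Initial rate:
Dose = 0.21 mcg/kg/min × 119.1 kg = 25.011 mcg/min
25.011 mcg/min × 60 min/hr = 1500.66 mcg/hr
Concentration = 4 mg ÷ 279 mL = 0.01433692 mg/mL = 14.33692 mcg/mL
Rate = 1500.66 mcg/hr ÷ 14.33692 mcg/mL = 104.671 mL/hr
Volume infused so far = 104.671 mL/hr × 1.4 hr = 146.5394 mL
Volume remaining = 279 − 146.5394 = 132.4606 mL
New rate:
Dose = 0.35 mcg/kg/min × 119.1 kg = 41.685 mcg/min
41.685 mcg/min × 60 min/hr = 2501.1 mcg/hr
Rate = 2501.1 mcg/hr ÷ 14.33692 mcg/mL = 174.4517 mL/hr
Time remaining = 132.4606 mL ÷ 174.4517 mL/hr = 0.7592963 hr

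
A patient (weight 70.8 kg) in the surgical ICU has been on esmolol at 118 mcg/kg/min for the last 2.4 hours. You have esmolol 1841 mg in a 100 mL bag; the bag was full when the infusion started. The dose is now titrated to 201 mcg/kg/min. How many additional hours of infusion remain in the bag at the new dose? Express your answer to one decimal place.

0.7 hours

Initial rate:
Dose = 118 mcg/kg/min × 70.8 kg = 8354.4 mcg/min
8354.4 mcg/min × 60 min/hr = 501264 mcg/hr
Concentration = 1841 mg ÷ 100 mL = 18.41 mg/mL = 18410 mcg/mL
Rate = 501264 mcg/hr ÷ 18410 mcg/mL = 27.22781 mL/hr
Volume infused so far = 27.22781 mL/hr × 2.4 hr = 65.34675 mL
Volume remaining = 100 − 65.34675 = 34.65325 mL
New rate:
Dose = 201 mcg/kg/min × 70.8 kg = 14230.8 mcg/min
14230.8 mcg/min × 60 min/hr = 853848 mcg/hr
Rate = 853848 mcg/hr ÷ 18410 mcg/mL = 46.37958 mL/hr
Time remaining = 34.65325 mL ÷ 46.37958 mL/hr = 0.7471662 hr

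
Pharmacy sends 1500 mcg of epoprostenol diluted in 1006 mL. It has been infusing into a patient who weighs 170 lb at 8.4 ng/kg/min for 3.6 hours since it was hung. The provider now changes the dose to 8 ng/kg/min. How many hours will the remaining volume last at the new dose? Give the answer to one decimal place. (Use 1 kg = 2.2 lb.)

36.7 hours

Initial rate:
Weight = 170 lb ÷ 2.2 lb/kg = 77.27273 kg
Dose = 8.4 ng/kg/min × 77.27273 kg = 649.0909 ng/min
649.0909 ng/min × 60 min/hr = 38945.45 ng/hr
Concentration = 1500 mcg ÷ 1006 mL = 1.491054 mcg/mL = 1491.054 ng/mL
Rate = 38945.45 ng/hr ÷ 1491.054 ng/mL = 26.11942 mL/hr
Volume infused so far = 26.11942 mL/hr × 3.6 hr = 94.02991 mL
Volume remaining = 1006 − 94.02991 = 911.9701 mL
New rate:
Dose = 8 ng/kg/min × 77.27273 kg = 618.1818 ng/min
618.1818 ng/min × 60 min/hr = 37090.91 ng/hr
Rate = 37090.91 ng/hr ÷ 1491.054 ng/mL = 24.87564 mL/hr
Time remaining = 911.9701 mL ÷ 24.87564 mL/hr = 36.66118 hr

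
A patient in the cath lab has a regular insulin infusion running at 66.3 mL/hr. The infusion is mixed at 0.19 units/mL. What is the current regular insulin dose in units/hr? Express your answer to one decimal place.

Drug rate = 66.3 mL/hr × 0.19 units/mL = 12.597 units/hr

12.6 units/hr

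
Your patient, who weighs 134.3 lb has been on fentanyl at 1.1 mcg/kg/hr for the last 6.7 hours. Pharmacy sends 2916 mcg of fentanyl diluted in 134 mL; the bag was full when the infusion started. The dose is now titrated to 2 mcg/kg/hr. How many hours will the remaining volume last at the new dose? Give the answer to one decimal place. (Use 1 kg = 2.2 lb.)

20.2 hours

Initial rate:
Weight = 134.3 lb ÷ 2.2 lb/kg = 61.04545 kg
Dose = 1.1 mcg/kg/hr × 61.04545 kg = 67.15 mcg/hr
Concentration = 2916 mcg ÷ 134 mL = 21.76119 mcg/mL
Rate = 67.15 mcg/hr ÷ 21.76119 mcg/mL = 3.085768 mL/hr
Volume infused so far = 3.085768 mL/hr × 6.7 hr = 20.67465 mL
Volume remaining = 134 − 20.67465 = 113.3254 mL
New rate:
Dose = 2 mcg/kg/hr × 61.04545 kg = 122.0909 mcg/hr
Rate = 122.0909 mcg/hr ÷ 21.76119 mcg/mL = 5.610488 mL/hr
Time remaining = 113.3254 mL ÷ 5.610488 mL/hr = 20.19884 hr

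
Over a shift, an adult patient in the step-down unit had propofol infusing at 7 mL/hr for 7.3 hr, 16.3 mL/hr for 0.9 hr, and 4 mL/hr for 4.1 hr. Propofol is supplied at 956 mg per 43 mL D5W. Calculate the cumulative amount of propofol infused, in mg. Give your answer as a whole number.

Concentration = 956 mg ÷ 43 mL = 22.23256 mg/mL
Stage 1: 7 mL/hr × 7.3 hr = 51.1 mL → 51.1 mL × 22.23256 mg/mL = 1136.084 mg
Stage 2: 16.3 mL/hr × 0.9 hr = 14.67 mL → 14.67 mL × 22.23256 mg/mL = 326.1516 mg
Stage 3: 4 mL/hr × 4.1 hr = 16.4 mL → 16.4 mL × 22.23256 mg/mL = 364.614 mg
Total = 1136.084 + 326.1516 + 364.614 = 1826.849 mg

1827 mg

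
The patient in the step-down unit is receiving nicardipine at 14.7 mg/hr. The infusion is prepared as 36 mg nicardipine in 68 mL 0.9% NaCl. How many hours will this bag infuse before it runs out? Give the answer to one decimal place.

2.4 hours

Concentration = 36 mg ÷ 68 mL = 0.5294118 mg/mL
Rate = 14.7 mg/hr ÷ 0.5294118 mg/mL = 27.76667 mL/hr
Duration = 68 mL ÷ 27.76667 mL/hr = 2.44898 hr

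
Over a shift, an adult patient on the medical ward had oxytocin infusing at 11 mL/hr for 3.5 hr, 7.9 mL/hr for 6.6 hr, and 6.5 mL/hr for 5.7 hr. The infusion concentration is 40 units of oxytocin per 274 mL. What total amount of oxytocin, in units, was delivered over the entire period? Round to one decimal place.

Concentration = 40 units ÷ 274 mL = 0.1459854 units/mL
Stage 1: 11 mL/hr × 3.5 hr = 38.5 mL → 38.5 mL × 0.1459854 units/mL = 5.620438 units
Stage 2: 7.9 mL/hr × 6.6 hr = 52.14 mL → 52.14 mL × 0.1459854 units/mL = 7.611679 units
Stage 3: 6.5 mL/hr × 5.7 hr = 37.05 mL → 37.05 mL × 0.1459854 units/mL = 5.408759 units
Total = 5.620438 + 7.611679 + 5.408759 = 18.64088 units

18.6 units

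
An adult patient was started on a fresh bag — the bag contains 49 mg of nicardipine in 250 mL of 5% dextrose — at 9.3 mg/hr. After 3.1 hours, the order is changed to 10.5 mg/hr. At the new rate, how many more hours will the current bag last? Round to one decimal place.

1.9 hours

Initial rate:
Concentration = 49 mg ÷ 250 mL = 0.196 mg/mL
Rate = 9.3 mg/hr ÷ 0.196 mg/mL = 47.44898 mL/hr
Volume infused so far = 47.44898 mL/hr × 3.1 hr = 147.0918 mL
Volume remaining = 250 − 147.0918 = 102.9082 mL
New rate:
Rate = 10.5 mg/hr ÷ 0.196 mg/mL = 53.57143 mL/hr
Time remaining = 102.9082 mL ÷ 53.57143 mL/hr = 1.920952 hr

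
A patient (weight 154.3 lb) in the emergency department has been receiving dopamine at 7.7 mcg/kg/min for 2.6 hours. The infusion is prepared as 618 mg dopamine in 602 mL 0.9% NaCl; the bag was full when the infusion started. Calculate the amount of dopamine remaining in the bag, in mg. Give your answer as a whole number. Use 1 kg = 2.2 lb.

534 mg

Weight = 154.3 lb ÷ 2.2 lb/kg = 70.13636 kg
Dose = 7.7 mcg/kg/min × 70.13636 kg = 540.05 mcg/min
540.05 mcg/min × 60 min/hr = 32403 mcg/hr
Concentration = 618 mg ÷ 602 mL = 1.026578 mg/mL = 1026.578 mcg/mL
Rate = 32403 mcg/hr ÷ 1026.578 mcg/mL = 31.56409 mL/hr
Volume infused = 31.56409 mL/hr × 2.6 hr = 82.06663 mL
Volume remaining = 602 − 82.06663 = 519.9334 mL
Drug remaining = 519.9334 mL × 1026.578 mcg/mL = 533752.2 mcg = 533.7522 mg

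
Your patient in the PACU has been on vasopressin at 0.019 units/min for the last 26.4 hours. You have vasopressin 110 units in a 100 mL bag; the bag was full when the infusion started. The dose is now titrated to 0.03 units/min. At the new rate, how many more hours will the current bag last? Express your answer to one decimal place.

Initial rate:
0.019 units/min × 60 min/hr = 1.14 units/hr
Concentration = 110 units ÷ 100 mL = 1.1 units/mL
Rate = 1.14 units/hr ÷ 1.1 units/mL = 1.036364 mL/hr
Volume infused so far = 1.036364 mL/hr × 26.4 hr = 27.36 mL
Volume remaining = 100 − 27.36 = 72.64 mL
New rate:
0.03 units/min × 60 min/hr = 1.8 units/hr
Rate = 1.8 units/hr ÷ 1.1 units/mL = 1.636364 mL/hr
Time remaining = 72.64 mL ÷ 1.636364 mL/hr = 44.39111 hr

44.4 hours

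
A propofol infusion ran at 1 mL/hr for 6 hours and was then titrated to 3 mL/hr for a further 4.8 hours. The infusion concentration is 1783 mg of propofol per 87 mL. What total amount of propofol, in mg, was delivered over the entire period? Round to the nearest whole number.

418 mg

Concentration = 1783 mg ÷ 87 mL = 20.49425 mg/mL
Stage 1: 1 mL/hr × 6 hr = 6 mL → 6 mL × 20.49425 mg/mL = 122.9655 mg
Stage 2: 3 mL/hr × 4.8 hr = 14.4 mL → 14.4 mL × 20.49425 mg/mL = 295.1172 mg
Total = 122.9655 + 295.1172 = 418.0828 mg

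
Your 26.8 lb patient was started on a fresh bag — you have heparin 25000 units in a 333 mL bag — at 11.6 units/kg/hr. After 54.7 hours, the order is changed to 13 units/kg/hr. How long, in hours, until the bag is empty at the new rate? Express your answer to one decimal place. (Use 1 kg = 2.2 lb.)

Initial rate:
Weight = 26.8 lb ÷ 2.2 lb/kg = 12.18182 kg
Dose = 11.6 units/kg/hr × 12.18182 kg = 141.3091 units/hr
Concentration = 25000 units ÷ 333 mL = 75.07508 units/mL
Rate = 141.3091 units/hr ÷ 75.07508 units/mL = 1.882237 mL/hr
Volume infused so far = 1.882237 mL/hr × 54.7 hr = 102.9584 mL
Volume remaining = 333 − 102.9584 = 230.0416 mL
New rate:
Dose = 13 units/kg/hr × 12.18182 kg = 158.3636 units/hr
Rate = 158.3636 units/hr ÷ 75.07508 units/mL = 2.109404 mL/hr
Time remaining = 230.0416 mL ÷ 2.109404 mL/hr = 109.0553 hr

109.1 hours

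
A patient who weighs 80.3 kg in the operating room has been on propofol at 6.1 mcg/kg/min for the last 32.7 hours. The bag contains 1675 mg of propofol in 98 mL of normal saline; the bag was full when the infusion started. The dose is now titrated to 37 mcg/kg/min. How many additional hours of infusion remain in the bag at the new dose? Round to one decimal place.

Initial rate:
Dose = 6.1 mcg/kg/min × 80.3 kg = 489.83 mcg/min
489.83 mcg/min × 60 min/hr = 29389.8 mcg/hr
Concentration = 1675 mg ÷ 98 mL = 17.09184 mg/mL = 17091.84 mcg/mL
Rate = 29389.8 mcg/hr ÷ 17091.84 mcg/mL = 1.719523 mL/hr
Volume infused so far = 1.719523 mL/hr × 32.7 hr = 56.22839 mL
Volume remaining = 98 − 56.22839 = 41.77161 mL
New rate:
Dose = 37 mcg/kg/min × 80.3 kg = 2971.1 mcg/min
2971.1 mcg/min × 60 min/hr = 178266 mcg/hr
Rate = 178266 mcg/hr ÷ 17091.84 mcg/mL = 10.42989 mL/hr
Time remaining = 41.77161 mL ÷ 10.42989 mL/hr = 4.00499 hr

4.0 hours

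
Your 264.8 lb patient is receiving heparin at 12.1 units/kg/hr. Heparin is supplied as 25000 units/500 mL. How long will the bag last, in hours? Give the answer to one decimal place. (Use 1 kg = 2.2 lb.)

17.2 hours

Weight = 264.8 lb ÷ 2.2 lb/kg = 120.3636 kg
Dose = 12.1 units/kg/hr × 120.3636 kg = 1456.4 units/hr
Concentration = 25000 units ÷ 500 mL = 50 units/mL
Rate = 1456.4 units/hr ÷ 50 units/mL = 29.128 mL/hr
Duration = 500 mL ÷ 29.128 mL/hr = 17.16561 hr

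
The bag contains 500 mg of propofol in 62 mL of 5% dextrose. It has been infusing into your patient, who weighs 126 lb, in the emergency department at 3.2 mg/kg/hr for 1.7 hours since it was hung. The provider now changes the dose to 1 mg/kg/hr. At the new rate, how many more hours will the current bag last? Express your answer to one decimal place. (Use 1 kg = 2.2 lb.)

3.3 hours

Initial rate:
Weight = 126 lb ÷ 2.2 lb/kg = 57.27273 kg
Dose = 3.2 mg/kg/hr × 57.27273 kg = 183.2727 mg/hr
Concentration = 500 mg ÷ 62 mL = 8.064516 mg/mL
Rate = 183.2727 mg/hr ÷ 8.064516 mg/mL = 22.72582 mL/hr
Volume infused so far = 22.72582 mL/hr × 1.7 hr = 38.63389 mL
Volume remaining = 62 − 38.63389 = 23.36611 mL
New rate:
Dose = 1 mg/kg/hr × 57.27273 kg = 57.27273 mg/hr
Rate = 57.27273 mg/hr ÷ 8.064516 mg/mL = 7.101818 mL/hr
Time remaining = 23.36611 mL ÷ 7.101818 mL/hr = 3.290159 hr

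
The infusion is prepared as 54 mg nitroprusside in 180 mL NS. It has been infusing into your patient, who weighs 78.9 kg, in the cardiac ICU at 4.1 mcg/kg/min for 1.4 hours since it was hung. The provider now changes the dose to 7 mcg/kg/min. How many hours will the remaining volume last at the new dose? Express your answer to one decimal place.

0.8 hours

Initial rate:
Dose = 4.1 mcg/kg/min × 78.9 kg = 323.49 mcg/min
323.49 mcg/min × 60 min/hr = 19409.4 mcg/hr
Concentration = 54 mg ÷ 180 mL = 0.3 mg/mL = 300 mcg/mL
Rate = 19409.4 mcg/hr ÷ 300 mcg/mL = 64.698 mL/hr
Volume infused so far = 64.698 mL/hr × 1.4 hr = 90.5772 mL
Volume remaining = 180 − 90.5772 = 89.4228 mL
New rate:
Dose = 7 mcg/kg/min × 78.9 kg = 552.3 mcg/min
552.3 mcg/min × 60 min/hr = 33138 mcg/hr
Rate = 33138 mcg/hr ÷ 300 mcg/mL = 110.46 mL/hr
Time remaining = 89.4228 mL ÷ 110.46 mL/hr = 0.8095492 hr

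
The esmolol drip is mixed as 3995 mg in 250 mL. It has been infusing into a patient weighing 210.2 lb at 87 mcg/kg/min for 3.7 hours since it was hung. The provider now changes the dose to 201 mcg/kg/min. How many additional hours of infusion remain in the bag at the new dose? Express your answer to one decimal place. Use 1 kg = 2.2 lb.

Initial rate:
Weight = 210.2 lb ÷ 2.2 lb/kg = 95.54545 kg
Dose = 87 mcg/kg/min × 95.54545 kg = 8312.455 mcg/min
8312.455 mcg/min × 60 min/hr = 498747.3 mcg/hr
Concentration = 3995 mg ÷ 250 mL = 15.98 mg/mL = 15980 mcg/mL
Rate = 498747.3 mcg/hr ÷ 15980 mcg/mL = 31.21072 mL/hr
Volume infused so far = 31.21072 mL/hr × 3.7 hr = 115.4797 mL
Volume remaining = 250 − 115.4797 = 134.5203 mL
New rate:
Dose = 201 mcg/kg/min × 95.54545 kg = 19204.64 mcg/min
19204.64 mcg/min × 60 min/hr = 1152278 mcg/hr
Rate = 1152278 mcg/hr ÷ 15980 mcg/mL = 72.10752 mL/hr
Time remaining = 134.5203 mL ÷ 72.10752 mL/hr = 1.865552 hr

1.9 hours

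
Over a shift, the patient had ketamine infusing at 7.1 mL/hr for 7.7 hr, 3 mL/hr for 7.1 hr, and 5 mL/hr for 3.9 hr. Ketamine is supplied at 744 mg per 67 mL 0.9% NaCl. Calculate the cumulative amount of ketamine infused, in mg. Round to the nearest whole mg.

1060 mg

Concentration = 744 mg ÷ 67 mL = 11.10448 mg/mL
Stage 1: 7.1 mL/hr × 7.7 hr = 54.67 mL → 54.67 mL × 11.10448 mg/mL = 607.0818 mg
Stage 2: 3 mL/hr × 7.1 hr = 21.3 mL → 21.3 mL × 11.10448 mg/mL = 236.5254 mg
Stage 3: 5 mL/hr × 3.9 hr = 19.5 mL → 19.5 mL × 11.10448 mg/mL = 216.5373 mg
Total = 607.0818 + 236.5254 + 216.5373 = 1060.144 mg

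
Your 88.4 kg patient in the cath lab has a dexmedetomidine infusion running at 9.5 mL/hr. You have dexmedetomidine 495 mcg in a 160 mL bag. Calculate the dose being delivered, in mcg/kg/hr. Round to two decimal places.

Concentration = 495 mcg ÷ 160 mL = 3.09375 mcg/mL
Drug rate = 9.5 mL/hr × 3.09375 mcg/mL = 29.39062 mcg/hr
29.39062 mcg/hr ÷ 88.4 kg = 0.3324731 mcg/kg/hr

0.33 mcg/kg/hr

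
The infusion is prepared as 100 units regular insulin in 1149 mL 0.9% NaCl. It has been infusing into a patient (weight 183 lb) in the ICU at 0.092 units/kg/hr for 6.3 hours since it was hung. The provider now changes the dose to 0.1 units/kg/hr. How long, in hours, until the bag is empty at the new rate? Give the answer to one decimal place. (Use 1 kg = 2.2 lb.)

6.2 hours

Initial rate:
Weight = 183 lb ÷ 2.2 lb/kg = 83.18182 kg
Dose = 0.092 units/kg/hr × 83.18182 kg = 7.652727 units/hr
Concentration = 100 units ÷ 1149 mL = 0.0870322 units/mL
Rate = 7.652727 units/hr ÷ 0.0870322 units/mL = 87.92984 mL/hr
Volume infused so far = 87.92984 mL/hr × 6.3 hr = 553.958 mL
Volume remaining = 1149 − 553.958 = 595.042 mL
New rate:
Dose = 0.1 units/kg/hr × 83.18182 kg = 8.318182 units/hr
Rate = 8.318182 units/hr ÷ 0.0870322 units/mL = 95.57591 mL/hr
Time remaining = 595.042 mL ÷ 95.57591 mL/hr = 6.225858 hr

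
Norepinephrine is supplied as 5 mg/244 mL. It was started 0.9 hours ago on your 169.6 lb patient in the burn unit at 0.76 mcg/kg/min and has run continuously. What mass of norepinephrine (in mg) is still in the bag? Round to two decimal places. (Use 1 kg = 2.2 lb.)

1.84 mg

Weight = 169.6 lb ÷ 2.2 lb/kg = 77.09091 kg
Dose = 0.76 mcg/kg/min × 77.09091 kg = 58.58909 mcg/min
58.58909 mcg/min × 60 min/hr = 3515.345 mcg/hr
Concentration = 5 mg ÷ 244 mL = 0.0204918 mg/mL = 20.4918 mcg/mL
Rate = 3515.345 mcg/hr ÷ 20.4918 mcg/mL = 171.5489 mL/hr
Volume infused = 171.5489 mL/hr × 0.9 hr = 154.394 mL
Volume remaining = 244 − 154.394 = 89.60603 mL
Drug remaining = 89.60603 mL × 20.4918 mcg/mL = 1836.189 mcg = 1.836189 mg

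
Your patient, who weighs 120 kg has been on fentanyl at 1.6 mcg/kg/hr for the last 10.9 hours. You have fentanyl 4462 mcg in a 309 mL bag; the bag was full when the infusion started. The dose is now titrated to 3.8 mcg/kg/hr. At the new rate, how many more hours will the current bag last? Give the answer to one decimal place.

5.2 hours

Initial rate:
Dose = 1.6 mcg/kg/hr × 120 kg = 192 mcg/hr
Concentration = 4462 mcg ÷ 309 mL = 14.44013 mcg/mL
Rate = 192 mcg/hr ÷ 14.44013 mcg/mL = 13.29628 mL/hr
Volume infused so far = 13.29628 mL/hr × 10.9 hr = 144.9294 mL
Volume remaining = 309 − 144.9294 = 164.0706 mL
New rate:
Dose = 3.8 mcg/kg/hr × 120 kg = 456 mcg/hr
Rate = 456 mcg/hr ÷ 14.44013 mcg/mL = 31.57866 mL/hr
Time remaining = 164.0706 mL ÷ 31.57866 mL/hr = 5.195614 hr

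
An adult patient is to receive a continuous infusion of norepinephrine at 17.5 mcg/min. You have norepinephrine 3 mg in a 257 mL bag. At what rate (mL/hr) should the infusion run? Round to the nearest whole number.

17.5 mcg/min × 60 min/hr = 1050 mcg/hr
Concentration = 3 mg ÷ 257 mL = 0.01167315 mg/mL = 11.67315 mcg/mL
Rate = 1050 mcg/hr ÷ 11.67315 mcg/mL = 89.95 mL/hr

90 mL/hr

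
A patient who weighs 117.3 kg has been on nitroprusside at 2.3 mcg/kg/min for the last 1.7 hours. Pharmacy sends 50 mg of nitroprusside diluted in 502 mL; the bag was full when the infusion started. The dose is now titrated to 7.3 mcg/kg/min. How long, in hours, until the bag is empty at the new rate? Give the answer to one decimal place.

0.4 hours

Initial rate:
Dose = 2.3 mcg/kg/min × 117.3 kg = 269.79 mcg/min
269.79 mcg/min × 60 min/hr = 16187.4 mcg/hr
Concentration = 50 mg ÷ 502 mL = 0.09960159 mg/mL = 99.60159 mcg/mL
Rate = 16187.4 mcg/hr ÷ 99.60159 mcg/mL = 162.5215 mL/hr
Volume infused so far = 162.5215 mL/hr × 1.7 hr = 276.2865 mL
Volume remaining = 502 − 276.2865 = 225.7135 mL
New rate:
Dose = 7.3 mcg/kg/min × 117.3 kg = 856.29 mcg/min
856.29 mcg/min × 60 min/hr = 51377.4 mcg/hr
Rate = 51377.4 mcg/hr ÷ 99.60159 mcg/mL = 515.8291 mL/hr
Time remaining = 225.7135 mL ÷ 515.8291 mL/hr = 0.4375741 hr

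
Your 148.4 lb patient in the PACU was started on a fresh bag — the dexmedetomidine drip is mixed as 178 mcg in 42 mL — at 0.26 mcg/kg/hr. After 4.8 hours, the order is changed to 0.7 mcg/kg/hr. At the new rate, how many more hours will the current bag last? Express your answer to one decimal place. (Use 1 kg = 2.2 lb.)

2.0 hours

Initial rate:
Weight = 148.4 lb ÷ 2.2 lb/kg = 67.45455 kg
Dose = 0.26 mcg/kg/hr × 67.45455 kg = 17.53818 mcg/hr
Concentration = 178 mcg ÷ 42 mL = 4.238095 mcg/mL
Rate = 17.53818 mcg/hr ÷ 4.238095 mcg/mL = 4.138223 mL/hr
Volume infused so far = 4.138223 mL/hr × 4.8 hr = 19.86347 mL
Volume remaining = 42 − 19.86347 = 22.13653 mL
New rate:
Dose = 0.7 mcg/kg/hr × 67.45455 kg = 47.21818 mcg/hr
Rate = 47.21818 mcg/hr ÷ 4.238095 mcg/mL = 11.14137 mL/hr
Time remaining = 22.13653 mL ÷ 11.14137 mL/hr = 1.986877 hr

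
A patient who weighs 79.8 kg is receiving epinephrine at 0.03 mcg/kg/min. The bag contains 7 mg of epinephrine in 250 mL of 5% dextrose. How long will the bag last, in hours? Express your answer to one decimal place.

Dose = 0.03 mcg/kg/min × 79.8 kg = 2.394 mcg/min
2.394 mcg/min × 60 min/hr = 143.64 mcg/hr
Concentration = 7 mg ÷ 250 mL = 0.028 mg/mL = 28 mcg/mL
Rate = 143.64 mcg/hr ÷ 28 mcg/mL = 5.13 mL/hr
Duration = 250 mL ÷ 5.13 mL/hr = 48.73294 hr

48.7 hours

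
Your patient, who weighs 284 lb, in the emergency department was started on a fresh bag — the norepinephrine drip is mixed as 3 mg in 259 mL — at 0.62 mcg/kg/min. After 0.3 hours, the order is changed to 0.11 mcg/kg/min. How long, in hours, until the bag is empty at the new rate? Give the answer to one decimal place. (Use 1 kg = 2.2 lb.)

Initial rate:
Weight = 284 lb ÷ 2.2 lb/kg = 129.0909 kg
Dose = 0.62 mcg/kg/min × 129.0909 kg = 80.03636 mcg/min
80.03636 mcg/min × 60 min/hr = 4802.182 mcg/hr
Concentration = 3 mg ÷ 259 mL = 0.01158301 mg/mL = 11.58301 mcg/mL
Rate = 4802.182 mcg/hr ÷ 11.58301 mcg/mL = 414.5884 mL/hr
Volume infused so far = 414.5884 mL/hr × 0.3 hr = 124.3765 mL
Volume remaining = 259 − 124.3765 = 134.6235 mL
New rate:
Dose = 0.11 mcg/kg/min × 129.0909 kg = 14.2 mcg/min
14.2 mcg/min × 60 min/hr = 852 mcg/hr
Rate = 852 mcg/hr ÷ 11.58301 mcg/mL = 73.556 mL/hr
Time remaining = 134.6235 mL ÷ 73.556 mL/hr = 1.830218 hr

1.8 hours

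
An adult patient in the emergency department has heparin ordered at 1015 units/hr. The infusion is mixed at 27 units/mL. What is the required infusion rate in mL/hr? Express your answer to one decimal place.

37.6 mL/hr

Rate = 1015 units/hr ÷ 27 units/mL = 37.59259 mL/hr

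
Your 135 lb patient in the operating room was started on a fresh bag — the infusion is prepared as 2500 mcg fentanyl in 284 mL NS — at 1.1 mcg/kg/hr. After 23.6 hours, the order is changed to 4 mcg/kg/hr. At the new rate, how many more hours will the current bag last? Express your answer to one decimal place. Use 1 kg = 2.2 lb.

Initial rate:
Weight = 135 lb ÷ 2.2 lb/kg = 61.36364 kg
Dose = 1.1 mcg/kg/hr × 61.36364 kg = 67.5 mcg/hr
Concentration = 2500 mcg ÷ 284 mL = 8.802817 mcg/mL
Rate = 67.5 mcg/hr ÷ 8.802817 mcg/mL = 7.668 mL/hr
Volume infused so far = 7.668 mL/hr × 23.6 hr = 180.9648 mL
Volume remaining = 284 − 180.9648 = 103.0352 mL
New rate:
Dose = 4 mcg/kg/hr × 61.36364 kg = 245.4545 mcg/hr
Rate = 245.4545 mcg/hr ÷ 8.802817 mcg/mL = 27.88364 mL/hr
Time remaining = 103.0352 mL ÷ 27.88364 mL/hr = 3.695185 hr

3.7 hours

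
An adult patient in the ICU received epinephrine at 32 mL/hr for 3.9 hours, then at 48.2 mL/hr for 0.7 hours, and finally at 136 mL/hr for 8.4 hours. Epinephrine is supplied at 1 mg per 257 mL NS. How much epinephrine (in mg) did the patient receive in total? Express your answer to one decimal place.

5.1 mg

Concentration = 1 mg ÷ 257 mL = 0.003891051 mg/mL
Stage 1: 32 mL/hr × 3.9 hr = 124.8 mL → 124.8 mL × 0.003891051 mg/mL = 0.4856031 mg
Stage 2: 48.2 mL/hr × 0.7 hr = 33.74 mL → 33.74 mL × 0.003891051 mg/mL = 0.131284 mg
Stage 3: 136 mL/hr × 8.4 hr = 1142.4 mL → 1142.4 mL × 0.003891051 mg/mL = 4.445136 mg
Total = 0.4856031 + 0.131284 + 4.445136 = 5.062023 mg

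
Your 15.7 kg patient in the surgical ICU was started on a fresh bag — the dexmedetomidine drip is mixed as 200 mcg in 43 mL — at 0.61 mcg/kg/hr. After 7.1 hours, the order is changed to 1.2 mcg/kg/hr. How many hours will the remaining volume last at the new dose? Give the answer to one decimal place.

Initial rate:
Dose = 0.61 mcg/kg/hr × 15.7 kg = 9.577 mcg/hr
Concentration = 200 mcg ÷ 43 mL = 4.651163 mcg/mL
Rate = 9.577 mcg/hr ÷ 4.651163 mcg/mL = 2.059055 mL/hr
Volume infused so far = 2.059055 mL/hr × 7.1 hr = 14.61929 mL
Volume remaining = 43 − 14.61929 = 28.38071 mL
New rate:
Dose = 1.2 mcg/kg/hr × 15.7 kg = 18.84 mcg/hr
Rate = 18.84 mcg/hr ÷ 4.651163 mcg/mL = 4.0506 mL/hr
Time remaining = 28.38071 mL ÷ 4.0506 mL/hr = 7.006545 hr

7.0 hours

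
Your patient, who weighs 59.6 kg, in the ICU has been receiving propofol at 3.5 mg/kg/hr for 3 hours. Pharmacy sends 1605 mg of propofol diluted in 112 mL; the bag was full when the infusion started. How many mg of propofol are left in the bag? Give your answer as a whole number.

979 mg

Dose = 3.5 mg/kg/hr × 59.6 kg = 208.6 mg/hr
Concentration = 1605 mg ÷ 112 mL = 14.33036 mg/mL
Rate = 208.6 mg/hr ÷ 14.33036 mg/mL = 14.55651 mL/hr
Volume infused = 14.55651 mL/hr × 3 hr = 43.66953 mL
Volume remaining = 112 − 43.66953 = 68.33047 mL
Drug remaining = 68.33047 mL × 14.33036 mg/mL = 979.2 mg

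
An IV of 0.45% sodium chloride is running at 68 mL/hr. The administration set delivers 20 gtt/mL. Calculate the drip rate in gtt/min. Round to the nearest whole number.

23 gtt/min

68 mL/hr ÷ 60 min/hr = 1.133333 mL/min
1.133333 mL/min × 20 gtt/mL = 22.66667 gtt/min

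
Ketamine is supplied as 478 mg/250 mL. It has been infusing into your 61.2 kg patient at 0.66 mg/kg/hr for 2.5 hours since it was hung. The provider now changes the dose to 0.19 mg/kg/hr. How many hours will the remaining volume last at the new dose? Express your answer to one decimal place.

Initial rate:
Dose = 0.66 mg/kg/hr × 61.2 kg = 40.392 mg/hr
Concentration = 478 mg ÷ 250 mL = 1.912 mg/mL
Rate = 40.392 mg/hr ÷ 1.912 mg/mL = 21.12552 mL/hr
Volume infused so far = 21.12552 mL/hr × 2.5 hr = 52.81381 mL
Volume remaining = 250 − 52.81381 = 197.1862 mL
New rate:
Dose = 0.19 mg/kg/hr × 61.2 kg = 11.628 mg/hr
Rate = 11.628 mg/hr ÷ 1.912 mg/mL = 6.08159 mL/hr
Time remaining = 197.1862 mL ÷ 6.08159 mL/hr = 32.42346 hr

32.4 hours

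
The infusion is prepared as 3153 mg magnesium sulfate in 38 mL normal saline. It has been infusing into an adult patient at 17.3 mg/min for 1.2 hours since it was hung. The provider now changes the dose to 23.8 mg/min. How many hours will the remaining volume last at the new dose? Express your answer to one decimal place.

1.3 hours

Initial rate:
17.3 mg/min × 60 min/hr = 1038 mg/hr
Concentration = 3153 mg ÷ 38 mL = 82.97368 mg/mL
Rate = 1038 mg/hr ÷ 82.97368 mg/mL = 12.50999 mL/hr
Volume infused so far = 12.50999 mL/hr × 1.2 hr = 15.01199 mL
Volume remaining = 38 − 15.01199 = 22.98801 mL
New rate:
23.8 mg/min × 60 min/hr = 1428 mg/hr
Rate = 1428 mg/hr ÷ 82.97368 mg/mL = 17.21028 mL/hr
Time remaining = 22.98801 mL ÷ 17.21028 mL/hr = 1.335714 hr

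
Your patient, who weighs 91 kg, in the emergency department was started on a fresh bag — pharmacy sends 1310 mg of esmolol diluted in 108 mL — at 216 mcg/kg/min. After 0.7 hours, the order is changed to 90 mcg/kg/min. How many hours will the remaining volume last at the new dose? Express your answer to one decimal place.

Initial rate:
Dose = 216 mcg/kg/min × 91 kg = 19656 mcg/min
19656 mcg/min × 60 min/hr = 1179360 mcg/hr
Concentration = 1310 mg ÷ 108 mL = 12.12963 mg/mL = 12129.63 mcg/mL
Rate = 1179360 mcg/hr ÷ 12129.63 mcg/mL = 97.22968 mL/hr
Volume infused so far = 97.22968 mL/hr × 0.7 hr = 68.06078 mL
Volume remaining = 108 − 68.06078 = 39.93922 mL
New rate:
Dose = 90 mcg/kg/min × 91 kg = 8190 mcg/min
8190 mcg/min × 60 min/hr = 491400 mcg/hr
Rate = 491400 mcg/hr ÷ 12129.63 mcg/mL = 40.51237 mL/hr
Time remaining = 39.93922 mL ÷ 40.51237 mL/hr = 0.9858527 hr

1.0 hours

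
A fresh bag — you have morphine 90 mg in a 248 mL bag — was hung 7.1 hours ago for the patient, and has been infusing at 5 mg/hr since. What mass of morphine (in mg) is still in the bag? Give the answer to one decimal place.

54.5 mg

Concentration = 90 mg ÷ 248 mL = 0.3629032 mg/mL
Rate = 5 mg/hr ÷ 0.3629032 mg/mL = 13.77778 mL/hr
Volume infused = 13.77778 mL/hr × 7.1 hr = 97.82222 mL
Volume remaining = 248 − 97.82222 = 150.1778 mL
Drug remaining = 150.1778 mL × 0.3629032 mg/mL = 54.5 mg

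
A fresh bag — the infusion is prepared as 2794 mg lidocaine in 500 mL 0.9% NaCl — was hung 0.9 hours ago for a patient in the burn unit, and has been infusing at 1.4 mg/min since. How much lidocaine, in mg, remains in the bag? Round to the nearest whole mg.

1.4 mg/min × 60 min/hr = 84 mg/hr
Concentration = 2794 mg ÷ 500 mL = 5.588 mg/mL
Rate = 84 mg/hr ÷ 5.588 mg/mL = 15.03221 mL/hr
Volume infused = 15.03221 mL/hr × 0.9 hr = 13.52899 mL
Volume remaining = 500 − 13.52899 = 486.471 mL
Drug remaining = 486.471 mL × 5.588 mg/mL = 2718.4 mg

2718 mg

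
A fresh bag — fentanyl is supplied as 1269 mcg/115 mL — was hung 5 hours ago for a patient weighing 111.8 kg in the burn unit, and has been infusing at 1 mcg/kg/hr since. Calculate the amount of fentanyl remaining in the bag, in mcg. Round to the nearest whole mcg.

Dose = 1 mcg/kg/hr × 111.8 kg = 111.8 mcg/hr
Concentration = 1269 mcg ÷ 115 mL = 11.03478 mcg/mL
Rate = 111.8 mcg/hr ÷ 11.03478 mcg/mL = 10.1316 mL/hr
Volume infused = 10.1316 mL/hr × 5 hr = 50.658 mL
Volume remaining = 115 − 50.658 = 64.342 mL
Drug remaining = 64.342 mL × 11.03478 mcg/mL = 710 mcg

710 mcg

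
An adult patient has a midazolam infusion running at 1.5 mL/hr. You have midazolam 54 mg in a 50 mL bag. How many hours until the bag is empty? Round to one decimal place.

Duration = 50 mL ÷ 1.5 mL/hr = 33.33333 hr

33.3 hours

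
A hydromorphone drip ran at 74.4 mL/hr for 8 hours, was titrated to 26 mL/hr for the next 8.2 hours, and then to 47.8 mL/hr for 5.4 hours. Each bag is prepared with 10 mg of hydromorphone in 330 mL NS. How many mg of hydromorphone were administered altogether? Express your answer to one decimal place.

32.3 mg

Concentration = 10 mg ÷ 330 mL = 0.03030303 mg/mL
Stage 1: 74.4 mL/hr × 8 hr = 595.2 mL → 595.2 mL × 0.03030303 mg/mL = 18.03636 mg
Stage 2: 26 mL/hr × 8.2 hr = 213.2 mL → 213.2 mL × 0.03030303 mg/mL = 6.460606 mg
Stage 3: 47.8 mL/hr × 5.4 hr = 258.12 mL → 258.12 mL × 0.03030303 mg/mL = 7.821818 mg
Total = 18.03636 + 6.460606 + 7.821818 = 32.31879 mg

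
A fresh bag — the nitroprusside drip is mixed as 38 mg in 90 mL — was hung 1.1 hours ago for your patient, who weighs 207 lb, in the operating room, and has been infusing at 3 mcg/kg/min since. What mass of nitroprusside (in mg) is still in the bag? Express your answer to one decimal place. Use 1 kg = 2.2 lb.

19.4 mg

Weight = 207 lb ÷ 2.2 lb/kg = 94.09091 kg
Dose = 3 mcg/kg/min × 94.09091 kg = 282.2727 mcg/min
282.2727 mcg/min × 60 min/hr = 16936.36 mcg/hr
Concentration = 38 mg ÷ 90 mL = 0.4222222 mg/mL = 422.2222 mcg/mL
Rate = 16936.36 mcg/hr ÷ 422.2222 mcg/mL = 40.11244 mL/hr
Volume infused = 40.11244 mL/hr × 1.1 hr = 44.12368 mL
Volume remaining = 90 − 44.12368 = 45.87632 mL
Drug remaining = 45.87632 mL × 422.2222 mcg/mL = 19370 mcg = 19.37 mg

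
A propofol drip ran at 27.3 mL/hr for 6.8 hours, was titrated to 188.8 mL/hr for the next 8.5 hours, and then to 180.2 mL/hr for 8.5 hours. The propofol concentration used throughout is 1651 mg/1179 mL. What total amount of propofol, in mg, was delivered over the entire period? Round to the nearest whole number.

4652 mg

Concentration = 1651 mg ÷ 1179 mL = 1.400339 mg/mL
Stage 1: 27.3 mL/hr × 6.8 hr = 185.64 mL → 185.64 mL × 1.400339 mg/mL = 259.959 mg
Stage 2: 188.8 mL/hr × 8.5 hr = 1604.8 mL → 1604.8 mL × 1.400339 mg/mL = 2247.264 mg
Stage 3: 180.2 mL/hr × 8.5 hr = 1531.7 mL → 1531.7 mL × 1.400339 mg/mL = 2144.9 mg
Total = 259.959 + 2247.264 + 2144.9 = 4652.123 mg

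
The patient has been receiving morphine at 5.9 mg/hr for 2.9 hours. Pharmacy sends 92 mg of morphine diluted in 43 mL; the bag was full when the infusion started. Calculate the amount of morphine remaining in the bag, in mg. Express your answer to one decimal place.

Concentration = 92 mg ÷ 43 mL = 2.139535 mg/mL
Rate = 5.9 mg/hr ÷ 2.139535 mg/mL = 2.757609 mL/hr
Volume infused = 2.757609 mL/hr × 2.9 hr = 7.997065 mL
Volume remaining = 43 − 7.997065 = 35.00293 mL
Drug remaining = 35.00293 mL × 2.139535 mg/mL = 74.89 mg

74.9 mg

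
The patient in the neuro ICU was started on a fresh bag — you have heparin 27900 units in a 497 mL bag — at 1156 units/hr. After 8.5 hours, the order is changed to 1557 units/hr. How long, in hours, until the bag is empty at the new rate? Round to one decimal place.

11.6 hours

Initial rate:
Concentration = 27900 units ÷ 497 mL = 56.13682 units/mL
Rate = 1156 units/hr ÷ 56.13682 units/mL = 20.59254 mL/hr
Volume infused so far = 20.59254 mL/hr × 8.5 hr = 175.0366 mL
Volume remaining = 497 − 175.0366 = 321.9634 mL
New rate:
Rate = 1557 units/hr ÷ 56.13682 units/mL = 27.73581 mL/hr
Time remaining = 321.9634 mL ÷ 27.73581 mL/hr = 11.60822 hr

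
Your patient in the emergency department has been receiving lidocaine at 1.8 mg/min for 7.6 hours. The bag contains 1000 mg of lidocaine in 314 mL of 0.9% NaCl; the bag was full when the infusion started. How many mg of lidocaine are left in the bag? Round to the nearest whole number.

1.8 mg/min × 60 min/hr = 108 mg/hr
Concentration = 1000 mg ÷ 314 mL = 3.184713 mg/mL
Rate = 108 mg/hr ÷ 3.184713 mg/mL = 33.912 mL/hr
Volume infused = 33.912 mL/hr × 7.6 hr = 257.7312 mL
Volume remaining = 314 − 257.7312 = 56.2688 mL
Drug remaining = 56.2688 mL × 3.184713 mg/mL = 179.2 mg

179 mg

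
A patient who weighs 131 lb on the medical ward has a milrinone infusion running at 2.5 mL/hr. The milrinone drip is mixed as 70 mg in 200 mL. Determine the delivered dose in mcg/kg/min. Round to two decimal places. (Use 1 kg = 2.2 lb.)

0.24 mcg/kg/min

Weight = 131 lb ÷ 2.2 lb/kg = 59.54545 kg
Concentration = 70 mg ÷ 200 mL = 0.35 mg/mL = 350 mcg/mL
Drug rate = 2.5 mL/hr × 350 mcg/mL = 875 mcg/hr
875 mcg/hr ÷ 60 min/hr = 14.58333 mcg/min
14.58333 mcg/min ÷ 59.54545 kg = 0.2449109 mcg/kg/min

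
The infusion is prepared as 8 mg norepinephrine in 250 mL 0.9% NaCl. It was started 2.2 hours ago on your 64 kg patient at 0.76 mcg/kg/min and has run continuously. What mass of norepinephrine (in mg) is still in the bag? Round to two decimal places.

Dose = 0.76 mcg/kg/min × 64 kg = 48.64 mcg/min
48.64 mcg/min × 60 min/hr = 2918.4 mcg/hr
Concentration = 8 mg ÷ 250 mL = 0.032 mg/mL = 32 mcg/mL
Rate = 2918.4 mcg/hr ÷ 32 mcg/mL = 91.2 mL/hr
Volume infused = 91.2 mL/hr × 2.2 hr = 200.64 mL
Volume remaining = 250 − 200.64 = 49.36 mL
Drug remaining = 49.36 mL × 32 mcg/mL = 1579.52 mcg = 1.57952 mg

1.58 mg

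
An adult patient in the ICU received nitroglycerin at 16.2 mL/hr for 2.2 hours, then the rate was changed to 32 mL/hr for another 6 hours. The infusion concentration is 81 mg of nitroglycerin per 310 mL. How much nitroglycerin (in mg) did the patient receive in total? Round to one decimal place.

Concentration = 81 mg ÷ 310 mL = 0.2612903 mg/mL
Stage 1: 16.2 mL/hr × 2.2 hr = 35.64 mL → 35.64 mL × 0.2612903 mg/mL = 9.312387 mg
Stage 2: 32 mL/hr × 6 hr = 192 mL → 192 mL × 0.2612903 mg/mL = 50.16774 mg
Total = 9.312387 + 50.16774 = 59.48013 mg

59.5 mg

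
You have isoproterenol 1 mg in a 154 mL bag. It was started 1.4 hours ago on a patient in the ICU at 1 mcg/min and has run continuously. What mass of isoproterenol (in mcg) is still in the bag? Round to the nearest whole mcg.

1 mcg/min × 60 min/hr = 60 mcg/hr
Concentration = 1 mg ÷ 154 mL = 0.006493506 mg/mL = 6.493506 mcg/mL
Rate = 60 mcg/hr ÷ 6.493506 mcg/mL = 9.24 mL/hr
Volume infused = 9.24 mL/hr × 1.4 hr = 12.936 mL
Volume remaining = 154 − 12.936 = 141.064 mL
Drug remaining = 141.064 mL × 6.493506 mcg/mL = 916 mcg

916 mcg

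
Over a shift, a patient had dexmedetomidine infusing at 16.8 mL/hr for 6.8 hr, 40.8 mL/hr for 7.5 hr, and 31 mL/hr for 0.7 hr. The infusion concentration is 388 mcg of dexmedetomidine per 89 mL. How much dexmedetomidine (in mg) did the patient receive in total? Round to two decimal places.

Concentration = 388 mcg ÷ 89 mL = 4.359551 mcg/mL
Stage 1: 16.8 mL/hr × 6.8 hr = 114.24 mL → 114.24 mL × 4.359551 mcg/mL = 498.0351 mcg
Stage 2: 40.8 mL/hr × 7.5 hr = 306 mL → 306 mL × 4.359551 mcg/mL = 1334.022 mcg
Stage 3: 31 mL/hr × 0.7 hr = 21.7 mL → 21.7 mL × 4.359551 mcg/mL = 94.60225 mcg
Total = 498.0351 + 1334.022 + 94.60225 = 1926.66 mcg = 1.92666 mg

1.93 mg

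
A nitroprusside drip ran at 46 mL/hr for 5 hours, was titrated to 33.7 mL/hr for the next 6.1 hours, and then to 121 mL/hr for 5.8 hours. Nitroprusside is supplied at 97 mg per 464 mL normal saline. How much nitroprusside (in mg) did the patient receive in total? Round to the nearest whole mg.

Concentration = 97 mg ÷ 464 mL = 0.2090517 mg/mL
Stage 1: 46 mL/hr × 5 hr = 230 mL → 230 mL × 0.2090517 mg/mL = 48.0819 mg
Stage 2: 33.7 mL/hr × 6.1 hr = 205.57 mL → 205.57 mL × 0.2090517 mg/mL = 42.97476 mg
Stage 3: 121 mL/hr × 5.8 hr = 701.8 mL → 701.8 mL × 0.2090517 mg/mL = 146.7125 mg
Total = 48.0819 + 42.97476 + 146.7125 = 237.7692 mg

238 mg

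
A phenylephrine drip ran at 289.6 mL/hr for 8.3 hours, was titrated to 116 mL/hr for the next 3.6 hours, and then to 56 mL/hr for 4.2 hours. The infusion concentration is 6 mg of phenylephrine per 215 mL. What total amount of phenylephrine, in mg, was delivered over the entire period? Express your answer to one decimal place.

Concentration = 6 mg ÷ 215 mL = 0.02790698 mg/mL
Stage 1: 289.6 mL/hr × 8.3 hr = 2403.68 mL → 2403.68 mL × 0.02790698 mg/mL = 67.07944 mg
Stage 2: 116 mL/hr × 3.6 hr = 417.6 mL → 417.6 mL × 0.02790698 mg/mL = 11.65395 mg
Stage 3: 56 mL/hr × 4.2 hr = 235.2 mL → 235.2 mL × 0.02790698 mg/mL = 6.563721 mg
Total = 67.07944 + 11.65395 + 6.563721 = 85.29712 mg

85.3 mg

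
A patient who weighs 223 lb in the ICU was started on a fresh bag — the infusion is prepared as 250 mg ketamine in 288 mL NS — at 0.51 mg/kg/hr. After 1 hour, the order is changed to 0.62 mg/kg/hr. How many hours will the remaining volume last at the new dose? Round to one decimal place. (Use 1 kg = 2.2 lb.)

3.2 hours

Initial rate:
Weight = 223 lb ÷ 2.2 lb/kg = 101.3636 kg
Dose = 0.51 mg/kg/hr × 101.3636 kg = 51.69545 mg/hr
Concentration = 250 mg ÷ 288 mL = 0.8680556 mg/mL
Rate = 51.69545 mg/hr ÷ 0.8680556 mg/mL = 59.55316 mL/hr
Volume infused so far = 59.55316 mL/hr × 1 hr = 59.55316 mL
Volume remaining = 288 − 59.55316 = 228.4468 mL
New rate:
Dose = 0.62 mg/kg/hr × 101.3636 kg = 62.84545 mg/hr
Rate = 62.84545 mg/hr ÷ 0.8680556 mg/mL = 72.39796 mL/hr
Time remaining = 228.4468 mL ÷ 72.39796 mL/hr = 3.155432 hr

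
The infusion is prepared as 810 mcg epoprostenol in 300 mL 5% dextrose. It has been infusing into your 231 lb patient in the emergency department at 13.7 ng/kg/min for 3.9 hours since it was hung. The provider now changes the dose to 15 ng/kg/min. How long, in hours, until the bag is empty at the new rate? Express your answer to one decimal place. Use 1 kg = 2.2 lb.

Initial rate:
Weight = 231 lb ÷ 2.2 lb/kg = 105 kg
Dose = 13.7 ng/kg/min × 105 kg = 1438.5 ng/min
1438.5 ng/min × 60 min/hr = 86310 ng/hr
Concentration = 810 mcg ÷ 300 mL = 2.7 mcg/mL = 2700 ng/mL
Rate = 86310 ng/hr ÷ 2700 ng/mL = 31.96667 mL/hr
Volume infused so far = 31.96667 mL/hr × 3.9 hr = 124.67 mL
Volume remaining = 300 − 124.67 = 175.33 mL
New rate:
Dose = 15 ng/kg/min × 105 kg = 1575 ng/min
1575 ng/min × 60 min/hr = 94500 ng/hr
Rate = 94500 ng/hr ÷ 2700 ng/mL = 35 mL/hr
Time remaining = 175.33 mL ÷ 35 mL/hr = 5.009429 hr

5.0 hours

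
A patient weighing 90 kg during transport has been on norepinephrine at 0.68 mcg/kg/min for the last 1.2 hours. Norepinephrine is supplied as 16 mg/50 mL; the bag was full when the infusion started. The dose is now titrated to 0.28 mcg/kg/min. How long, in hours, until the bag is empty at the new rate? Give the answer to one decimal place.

Initial rate:
Dose = 0.68 mcg/kg/min × 90 kg = 61.2 mcg/min
61.2 mcg/min × 60 min/hr = 3672 mcg/hr
Concentration = 16 mg ÷ 50 mL = 0.32 mg/mL = 320 mcg/mL
Rate = 3672 mcg/hr ÷ 320 mcg/mL = 11.475 mL/hr
Volume infused so far = 11.475 mL/hr × 1.2 hr = 13.77 mL
Volume remaining = 50 − 13.77 = 36.23 mL
New rate:
Dose = 0.28 mcg/kg/min × 90 kg = 25.2 mcg/min
25.2 mcg/min × 60 min/hr = 1512 mcg/hr
Rate = 1512 mcg/hr ÷ 320 mcg/mL = 4.725 mL/hr
Time remaining = 36.23 mL ÷ 4.725 mL/hr = 7.667725 hr

7.7 hours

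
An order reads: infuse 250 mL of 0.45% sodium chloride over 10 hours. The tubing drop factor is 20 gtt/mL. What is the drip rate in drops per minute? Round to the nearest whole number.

8 gtt/min

250 mL ÷ (10 hr × 60 = 600 min) = 0.4166667 mL/min
0.4166667 mL/min × 20 gtt/mL = 8.333333 gtt/min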